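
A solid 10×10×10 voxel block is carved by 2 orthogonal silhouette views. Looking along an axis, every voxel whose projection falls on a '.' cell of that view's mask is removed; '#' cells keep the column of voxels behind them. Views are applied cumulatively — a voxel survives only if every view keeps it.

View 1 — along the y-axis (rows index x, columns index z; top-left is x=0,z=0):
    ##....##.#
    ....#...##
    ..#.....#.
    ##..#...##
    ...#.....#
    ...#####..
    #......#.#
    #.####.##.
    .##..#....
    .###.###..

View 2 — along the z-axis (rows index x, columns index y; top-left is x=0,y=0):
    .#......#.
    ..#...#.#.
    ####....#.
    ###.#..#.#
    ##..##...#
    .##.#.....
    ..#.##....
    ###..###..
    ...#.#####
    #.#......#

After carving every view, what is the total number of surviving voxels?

|visual hull| = 171

full grid |V| = 1000
after view 1 [y-axis, 41 of 100 cells solid] → remaining = 410
after view 2 [z-axis, 42 of 100 cells solid] → remaining = 171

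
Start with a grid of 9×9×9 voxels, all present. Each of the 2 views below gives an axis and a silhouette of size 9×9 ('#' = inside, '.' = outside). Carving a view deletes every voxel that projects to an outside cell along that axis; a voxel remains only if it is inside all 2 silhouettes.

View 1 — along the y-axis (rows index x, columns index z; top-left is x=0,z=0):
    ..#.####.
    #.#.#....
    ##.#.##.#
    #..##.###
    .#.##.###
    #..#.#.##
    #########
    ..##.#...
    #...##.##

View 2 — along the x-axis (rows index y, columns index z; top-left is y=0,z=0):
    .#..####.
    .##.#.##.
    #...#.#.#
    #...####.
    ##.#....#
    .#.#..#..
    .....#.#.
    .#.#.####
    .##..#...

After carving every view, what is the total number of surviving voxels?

194 voxels

start: 9×9×9 = 729 voxels
[1] y-view keeps 48 columns → grid now 432
[2] x-view keeps 37 columns → grid now 194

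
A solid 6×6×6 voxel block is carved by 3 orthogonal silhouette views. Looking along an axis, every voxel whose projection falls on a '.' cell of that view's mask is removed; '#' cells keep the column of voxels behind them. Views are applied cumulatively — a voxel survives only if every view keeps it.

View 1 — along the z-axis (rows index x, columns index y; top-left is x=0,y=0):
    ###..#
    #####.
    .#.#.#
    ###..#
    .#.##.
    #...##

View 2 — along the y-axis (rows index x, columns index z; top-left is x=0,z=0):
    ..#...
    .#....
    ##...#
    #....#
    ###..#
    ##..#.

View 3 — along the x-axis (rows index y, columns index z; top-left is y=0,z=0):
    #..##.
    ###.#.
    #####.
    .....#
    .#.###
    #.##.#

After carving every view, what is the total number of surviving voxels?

start: 6×6×6 = 216 voxels
step 1: project along z, AND mask (22/36) → |grid| = 132
step 2: project along y, AND mask (14/36) → |grid| = 47
step 3: project along x, AND mask (21/36) → |grid| = 27

remaining voxels: 27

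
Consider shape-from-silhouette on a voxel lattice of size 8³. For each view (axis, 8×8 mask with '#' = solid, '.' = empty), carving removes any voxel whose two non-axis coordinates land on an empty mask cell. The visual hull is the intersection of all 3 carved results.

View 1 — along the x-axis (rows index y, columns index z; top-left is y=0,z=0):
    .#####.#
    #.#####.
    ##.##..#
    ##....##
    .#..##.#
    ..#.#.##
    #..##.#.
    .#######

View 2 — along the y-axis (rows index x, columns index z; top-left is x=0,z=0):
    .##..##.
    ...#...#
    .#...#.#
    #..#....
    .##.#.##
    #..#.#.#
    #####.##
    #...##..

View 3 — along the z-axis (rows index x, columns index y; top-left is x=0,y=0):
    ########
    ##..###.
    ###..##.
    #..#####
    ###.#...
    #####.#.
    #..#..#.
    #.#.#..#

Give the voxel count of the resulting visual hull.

|visual hull| = 85

full grid |V| = 512
  1. axis=0 (YZ plane), |mask|=40  ⇒  voxels=320
  2. axis=1 (XZ plane), |mask|=30  ⇒  voxels=150
  3. axis=2 (XY plane), |mask|=41  ⇒  voxels=85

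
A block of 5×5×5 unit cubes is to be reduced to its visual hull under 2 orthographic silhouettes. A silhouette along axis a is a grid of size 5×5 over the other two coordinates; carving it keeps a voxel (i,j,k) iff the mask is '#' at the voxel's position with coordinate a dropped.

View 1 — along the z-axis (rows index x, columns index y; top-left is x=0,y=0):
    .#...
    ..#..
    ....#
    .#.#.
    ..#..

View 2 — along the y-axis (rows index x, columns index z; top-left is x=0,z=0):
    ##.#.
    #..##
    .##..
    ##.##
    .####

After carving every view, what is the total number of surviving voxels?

20 voxels

initial block: 5^3 = 125
carve view 1 (along z, XY-mask fill 6/25): 30 voxels remain
carve view 2 (along y, XZ-mask fill 16/25): 20 voxels remain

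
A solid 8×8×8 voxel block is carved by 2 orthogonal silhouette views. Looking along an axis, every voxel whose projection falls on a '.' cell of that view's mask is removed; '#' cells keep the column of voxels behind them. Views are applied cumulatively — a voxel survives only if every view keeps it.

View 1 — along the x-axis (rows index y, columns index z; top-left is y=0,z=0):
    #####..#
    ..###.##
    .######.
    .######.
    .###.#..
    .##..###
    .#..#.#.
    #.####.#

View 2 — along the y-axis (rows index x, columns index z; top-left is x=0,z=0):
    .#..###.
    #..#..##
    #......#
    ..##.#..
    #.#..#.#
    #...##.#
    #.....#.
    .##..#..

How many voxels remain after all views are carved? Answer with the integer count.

voxel count = 123

initial block: 8^3 = 512
step 1: project along x, AND mask (41/64) → |grid| = 328
step 2: project along y, AND mask (26/64) → |grid| = 123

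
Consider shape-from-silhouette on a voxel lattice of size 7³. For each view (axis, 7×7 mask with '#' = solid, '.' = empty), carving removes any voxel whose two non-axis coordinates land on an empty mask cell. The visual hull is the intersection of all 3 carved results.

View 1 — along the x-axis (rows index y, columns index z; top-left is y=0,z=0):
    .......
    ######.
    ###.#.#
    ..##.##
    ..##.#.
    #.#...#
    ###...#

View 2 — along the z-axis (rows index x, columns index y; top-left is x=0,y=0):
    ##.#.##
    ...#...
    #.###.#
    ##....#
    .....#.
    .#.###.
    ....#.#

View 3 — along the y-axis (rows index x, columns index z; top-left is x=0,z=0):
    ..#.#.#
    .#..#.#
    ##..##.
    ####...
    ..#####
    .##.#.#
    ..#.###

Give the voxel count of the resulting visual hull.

remaining voxels: 37

start: 7×7×7 = 343 voxels
carve view 1 (along x, YZ-mask fill 25/49): 175 voxels remain
carve view 2 (along z, XY-mask fill 21/49): 73 voxels remain
carve view 3 (along y, XZ-mask fill 27/49): 37 voxels remain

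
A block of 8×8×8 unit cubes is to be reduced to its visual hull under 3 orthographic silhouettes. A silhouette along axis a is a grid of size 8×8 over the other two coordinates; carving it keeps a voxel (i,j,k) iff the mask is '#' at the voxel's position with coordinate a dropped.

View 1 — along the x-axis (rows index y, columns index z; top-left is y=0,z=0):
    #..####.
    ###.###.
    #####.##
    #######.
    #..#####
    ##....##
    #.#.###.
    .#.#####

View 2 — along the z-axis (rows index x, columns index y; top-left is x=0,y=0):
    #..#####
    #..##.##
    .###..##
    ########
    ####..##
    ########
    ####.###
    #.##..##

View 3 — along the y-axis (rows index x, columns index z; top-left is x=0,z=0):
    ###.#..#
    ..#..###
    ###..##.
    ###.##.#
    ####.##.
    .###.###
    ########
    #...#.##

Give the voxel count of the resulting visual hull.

start: 8×8×8 = 512 voxels
[1] x-view keeps 46 columns → grid now 368
[2] z-view keeps 50 columns → grid now 291
[3] y-view keeps 44 columns → grid now 202

remaining voxels: 202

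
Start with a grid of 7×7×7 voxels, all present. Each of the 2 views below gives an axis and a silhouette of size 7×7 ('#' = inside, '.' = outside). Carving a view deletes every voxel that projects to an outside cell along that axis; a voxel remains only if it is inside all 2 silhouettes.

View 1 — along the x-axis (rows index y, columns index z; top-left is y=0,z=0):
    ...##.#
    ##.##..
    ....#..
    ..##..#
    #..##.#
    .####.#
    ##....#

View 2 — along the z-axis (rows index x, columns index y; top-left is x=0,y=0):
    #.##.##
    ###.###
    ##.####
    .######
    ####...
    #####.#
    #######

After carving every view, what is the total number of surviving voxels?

remaining voxels: 129

full grid |V| = 343
carve view 1 (along x, YZ-mask fill 23/49): 161 voxels remain
carve view 2 (along z, XY-mask fill 40/49): 129 voxels remain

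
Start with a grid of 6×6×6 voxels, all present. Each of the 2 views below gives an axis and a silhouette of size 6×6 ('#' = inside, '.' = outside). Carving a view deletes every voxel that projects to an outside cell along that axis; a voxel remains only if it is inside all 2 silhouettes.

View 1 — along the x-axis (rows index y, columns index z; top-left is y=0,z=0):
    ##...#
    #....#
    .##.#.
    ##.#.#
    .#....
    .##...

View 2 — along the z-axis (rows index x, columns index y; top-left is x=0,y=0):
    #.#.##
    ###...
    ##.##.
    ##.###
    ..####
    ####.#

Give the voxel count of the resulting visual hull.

before carving: 216 voxels (6×6×6)
[1] x-view keeps 15 columns → grid now 90
[2] z-view keeps 25 columns → grid now 63

remaining voxels: 63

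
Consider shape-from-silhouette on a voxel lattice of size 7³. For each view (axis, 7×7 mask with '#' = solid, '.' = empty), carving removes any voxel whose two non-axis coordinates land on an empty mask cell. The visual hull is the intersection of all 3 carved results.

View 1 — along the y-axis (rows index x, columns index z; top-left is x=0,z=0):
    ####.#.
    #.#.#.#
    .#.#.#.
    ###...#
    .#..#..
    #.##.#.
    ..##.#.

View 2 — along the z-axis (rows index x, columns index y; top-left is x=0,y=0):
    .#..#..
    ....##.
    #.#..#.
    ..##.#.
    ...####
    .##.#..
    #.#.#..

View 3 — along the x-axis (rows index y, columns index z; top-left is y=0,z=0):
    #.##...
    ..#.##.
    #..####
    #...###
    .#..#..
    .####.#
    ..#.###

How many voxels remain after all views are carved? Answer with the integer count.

initial block: 7^3 = 343
after view 1 [y-axis, 25 of 49 cells solid] → remaining = 175
after view 2 [z-axis, 20 of 49 cells solid] → remaining = 68
after view 3 [x-axis, 26 of 49 cells solid] → remaining = 34

remaining voxels: 34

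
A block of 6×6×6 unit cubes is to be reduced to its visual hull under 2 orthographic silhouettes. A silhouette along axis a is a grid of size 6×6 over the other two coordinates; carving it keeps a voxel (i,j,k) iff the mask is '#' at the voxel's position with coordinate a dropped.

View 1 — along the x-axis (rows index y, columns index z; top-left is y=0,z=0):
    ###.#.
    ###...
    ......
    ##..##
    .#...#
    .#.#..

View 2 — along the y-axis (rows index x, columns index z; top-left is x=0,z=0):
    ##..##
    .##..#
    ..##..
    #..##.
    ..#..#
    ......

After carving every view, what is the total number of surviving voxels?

34 voxels

before carving: 216 voxels (6×6×6)
carve view 1 (along x, YZ-mask fill 15/36): 90 voxels remain
carve view 2 (along y, XZ-mask fill 14/36): 34 voxels remain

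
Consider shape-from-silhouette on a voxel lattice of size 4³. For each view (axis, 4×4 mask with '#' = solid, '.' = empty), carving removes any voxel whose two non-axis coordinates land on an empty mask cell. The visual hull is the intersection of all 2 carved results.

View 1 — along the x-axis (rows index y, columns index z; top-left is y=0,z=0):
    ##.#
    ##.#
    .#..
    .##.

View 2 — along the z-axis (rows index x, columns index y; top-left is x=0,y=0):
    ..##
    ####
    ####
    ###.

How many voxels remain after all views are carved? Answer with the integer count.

28 voxels

initial block: 4^3 = 64
V1 x: intersect with YZ mask (9 set) -- 36 left
V2 z: intersect with XY mask (13 set) -- 28 left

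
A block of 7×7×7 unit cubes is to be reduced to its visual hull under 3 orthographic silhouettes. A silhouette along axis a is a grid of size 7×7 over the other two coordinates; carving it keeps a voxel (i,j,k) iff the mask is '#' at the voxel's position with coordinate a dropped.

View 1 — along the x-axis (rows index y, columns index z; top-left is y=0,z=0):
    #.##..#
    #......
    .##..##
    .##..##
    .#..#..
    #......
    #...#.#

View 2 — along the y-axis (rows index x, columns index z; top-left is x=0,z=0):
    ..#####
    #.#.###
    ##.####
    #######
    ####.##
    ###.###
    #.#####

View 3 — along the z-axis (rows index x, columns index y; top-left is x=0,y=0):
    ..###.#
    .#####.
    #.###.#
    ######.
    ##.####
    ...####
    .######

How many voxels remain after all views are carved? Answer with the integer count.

start: 7×7×7 = 343 voxels
V1 x: intersect with YZ mask (19 set) -- 133 left
V2 y: intersect with XZ mask (41 set) -- 113 left
V3 z: intersect with XY mask (36 set) -- 83 left

remaining voxels: 83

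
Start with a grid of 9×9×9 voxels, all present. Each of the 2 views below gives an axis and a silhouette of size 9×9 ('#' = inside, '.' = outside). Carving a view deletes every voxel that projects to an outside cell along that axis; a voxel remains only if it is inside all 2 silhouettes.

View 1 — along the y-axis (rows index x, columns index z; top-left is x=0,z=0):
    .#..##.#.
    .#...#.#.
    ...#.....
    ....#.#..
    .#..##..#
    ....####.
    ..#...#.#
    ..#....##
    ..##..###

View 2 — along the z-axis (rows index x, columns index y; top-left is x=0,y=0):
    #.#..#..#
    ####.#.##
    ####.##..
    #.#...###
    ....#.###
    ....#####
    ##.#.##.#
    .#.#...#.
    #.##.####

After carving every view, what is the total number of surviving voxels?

initial block: 9^3 = 729
carve view 1 (along y, XZ-mask fill 29/81): 261 voxels remain
carve view 2 (along z, XY-mask fill 47/81): 151 voxels remain

voxel count = 151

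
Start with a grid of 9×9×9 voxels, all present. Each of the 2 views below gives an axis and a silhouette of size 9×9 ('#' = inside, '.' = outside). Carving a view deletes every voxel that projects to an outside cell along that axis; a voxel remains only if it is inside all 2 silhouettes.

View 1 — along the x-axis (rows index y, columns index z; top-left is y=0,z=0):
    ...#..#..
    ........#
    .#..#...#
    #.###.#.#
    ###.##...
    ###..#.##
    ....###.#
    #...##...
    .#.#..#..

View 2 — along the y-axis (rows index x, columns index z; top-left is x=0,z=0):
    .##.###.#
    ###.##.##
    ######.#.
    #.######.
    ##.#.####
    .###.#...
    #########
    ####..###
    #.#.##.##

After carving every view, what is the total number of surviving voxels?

initial block: 9^3 = 729
step 1: project along x, AND mask (33/81) → |grid| = 297
step 2: project along y, AND mask (60/81) → |grid| = 217

voxel count = 217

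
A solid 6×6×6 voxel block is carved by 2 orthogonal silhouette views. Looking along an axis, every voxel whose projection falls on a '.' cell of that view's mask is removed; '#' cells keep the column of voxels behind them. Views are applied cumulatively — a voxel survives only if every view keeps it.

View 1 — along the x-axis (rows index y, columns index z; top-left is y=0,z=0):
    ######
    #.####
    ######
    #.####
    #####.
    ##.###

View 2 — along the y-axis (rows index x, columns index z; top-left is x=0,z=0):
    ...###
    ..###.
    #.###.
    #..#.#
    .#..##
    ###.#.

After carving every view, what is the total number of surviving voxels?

full grid |V| = 216
after view 1 [x-axis, 32 of 36 cells solid] → remaining = 192
after view 2 [y-axis, 20 of 36 cells solid] → remaining = 110

remaining voxels: 110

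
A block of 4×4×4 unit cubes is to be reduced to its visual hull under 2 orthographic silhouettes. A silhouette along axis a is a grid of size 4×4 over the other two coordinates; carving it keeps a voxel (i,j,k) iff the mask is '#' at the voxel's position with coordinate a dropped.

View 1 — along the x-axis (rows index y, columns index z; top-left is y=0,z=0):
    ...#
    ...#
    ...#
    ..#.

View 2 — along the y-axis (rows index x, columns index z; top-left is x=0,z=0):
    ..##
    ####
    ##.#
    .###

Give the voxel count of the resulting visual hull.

initial block: 4^3 = 64
after view 1 [x-axis, 4 of 16 cells solid] → remaining = 16
after view 2 [y-axis, 12 of 16 cells solid] → remaining = 15

voxel count = 15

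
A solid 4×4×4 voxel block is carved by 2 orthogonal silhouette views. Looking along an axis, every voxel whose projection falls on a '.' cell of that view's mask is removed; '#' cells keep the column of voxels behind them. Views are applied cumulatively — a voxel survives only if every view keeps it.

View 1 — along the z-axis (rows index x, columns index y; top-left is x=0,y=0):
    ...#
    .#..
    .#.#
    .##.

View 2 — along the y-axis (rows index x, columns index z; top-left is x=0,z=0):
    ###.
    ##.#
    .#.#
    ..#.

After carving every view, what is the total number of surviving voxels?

full grid |V| = 64
[1] z-view keeps 6 columns → grid now 24
[2] y-view keeps 9 columns → grid now 12

|visual hull| = 12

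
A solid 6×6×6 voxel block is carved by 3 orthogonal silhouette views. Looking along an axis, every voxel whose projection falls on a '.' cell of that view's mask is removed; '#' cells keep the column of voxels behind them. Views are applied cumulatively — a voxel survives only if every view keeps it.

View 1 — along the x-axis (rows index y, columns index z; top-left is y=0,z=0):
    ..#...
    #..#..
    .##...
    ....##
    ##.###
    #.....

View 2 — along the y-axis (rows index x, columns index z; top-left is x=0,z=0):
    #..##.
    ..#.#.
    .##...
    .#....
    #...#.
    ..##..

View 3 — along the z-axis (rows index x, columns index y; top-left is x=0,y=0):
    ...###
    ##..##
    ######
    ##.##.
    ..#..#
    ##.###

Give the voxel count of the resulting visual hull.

16 voxels

initial block: 6^3 = 216
  1. axis=0 (YZ plane), |mask|=13  ⇒  voxels=78
  2. axis=1 (XZ plane), |mask|=12  ⇒  voxels=26
  3. axis=2 (XY plane), |mask|=24  ⇒  voxels=16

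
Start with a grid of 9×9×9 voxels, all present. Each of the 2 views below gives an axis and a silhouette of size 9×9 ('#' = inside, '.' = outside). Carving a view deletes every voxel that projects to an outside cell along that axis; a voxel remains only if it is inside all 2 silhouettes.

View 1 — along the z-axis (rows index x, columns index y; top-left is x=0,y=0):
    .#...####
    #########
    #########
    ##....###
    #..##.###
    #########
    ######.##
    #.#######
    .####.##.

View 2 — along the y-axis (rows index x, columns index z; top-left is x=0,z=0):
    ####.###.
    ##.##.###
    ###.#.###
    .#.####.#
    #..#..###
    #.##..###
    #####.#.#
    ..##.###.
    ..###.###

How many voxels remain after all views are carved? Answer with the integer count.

407 voxels

initial block: 9^3 = 729
  1. axis=2 (XY plane), |mask|=65  ⇒  voxels=585
  2. axis=1 (XZ plane), |mask|=56  ⇒  voxels=407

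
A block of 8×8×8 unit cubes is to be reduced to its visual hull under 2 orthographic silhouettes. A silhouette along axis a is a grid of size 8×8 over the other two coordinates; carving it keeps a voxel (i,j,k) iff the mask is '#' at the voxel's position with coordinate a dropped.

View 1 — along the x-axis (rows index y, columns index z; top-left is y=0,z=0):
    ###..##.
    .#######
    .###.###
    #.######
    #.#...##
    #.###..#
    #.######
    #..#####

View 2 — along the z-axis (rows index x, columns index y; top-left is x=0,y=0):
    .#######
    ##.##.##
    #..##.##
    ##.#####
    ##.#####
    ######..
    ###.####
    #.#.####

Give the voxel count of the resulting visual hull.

before carving: 512 voxels (8×8×8)
step 1: project along x, AND mask (47/64) → |grid| = 376
step 2: project along z, AND mask (51/64) → |grid| = 296

remaining voxels: 296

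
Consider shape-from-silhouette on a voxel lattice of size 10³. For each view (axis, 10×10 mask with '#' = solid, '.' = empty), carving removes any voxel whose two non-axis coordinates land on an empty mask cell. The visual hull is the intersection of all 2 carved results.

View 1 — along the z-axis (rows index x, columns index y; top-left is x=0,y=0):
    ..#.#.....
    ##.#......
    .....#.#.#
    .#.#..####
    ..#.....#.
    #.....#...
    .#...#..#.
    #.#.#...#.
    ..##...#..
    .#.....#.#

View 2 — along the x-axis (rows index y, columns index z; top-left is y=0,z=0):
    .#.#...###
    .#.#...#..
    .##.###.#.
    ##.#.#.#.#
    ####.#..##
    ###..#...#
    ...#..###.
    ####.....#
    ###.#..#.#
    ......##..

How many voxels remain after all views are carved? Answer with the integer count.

full grid |V| = 1000
step 1: project along z, AND mask (31/100) → |grid| = 310
step 2: project along x, AND mask (49/100) → |grid| = 151

voxel count = 151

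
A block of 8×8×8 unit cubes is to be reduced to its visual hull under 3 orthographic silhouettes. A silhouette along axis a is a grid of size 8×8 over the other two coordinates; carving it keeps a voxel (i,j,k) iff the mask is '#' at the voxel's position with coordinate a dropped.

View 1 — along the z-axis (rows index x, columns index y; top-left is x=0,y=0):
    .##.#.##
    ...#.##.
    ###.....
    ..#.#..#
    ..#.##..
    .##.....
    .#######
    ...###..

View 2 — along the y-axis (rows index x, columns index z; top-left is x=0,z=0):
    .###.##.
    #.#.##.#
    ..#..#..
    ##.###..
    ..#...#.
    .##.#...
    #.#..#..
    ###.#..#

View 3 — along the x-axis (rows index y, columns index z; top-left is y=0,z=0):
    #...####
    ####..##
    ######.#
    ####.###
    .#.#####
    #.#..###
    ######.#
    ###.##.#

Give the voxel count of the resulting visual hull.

start: 8×8×8 = 512 voxels
step 1: project along z, AND mask (29/64) → |grid| = 232
step 2: project along y, AND mask (30/64) → |grid| = 109
step 3: project along x, AND mask (49/64) → |grid| = 86

86 voxels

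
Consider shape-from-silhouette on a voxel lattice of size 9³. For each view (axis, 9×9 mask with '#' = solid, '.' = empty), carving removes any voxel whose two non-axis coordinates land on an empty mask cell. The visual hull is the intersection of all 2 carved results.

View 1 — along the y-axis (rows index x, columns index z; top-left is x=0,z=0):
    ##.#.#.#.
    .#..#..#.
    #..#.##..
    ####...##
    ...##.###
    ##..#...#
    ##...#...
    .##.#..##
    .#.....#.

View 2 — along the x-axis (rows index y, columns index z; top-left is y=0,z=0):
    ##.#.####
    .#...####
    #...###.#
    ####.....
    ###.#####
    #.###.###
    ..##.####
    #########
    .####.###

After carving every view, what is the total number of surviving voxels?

236 voxels

full grid |V| = 729
[1] y-view keeps 37 columns → grid now 333
[2] x-view keeps 58 columns → grid now 236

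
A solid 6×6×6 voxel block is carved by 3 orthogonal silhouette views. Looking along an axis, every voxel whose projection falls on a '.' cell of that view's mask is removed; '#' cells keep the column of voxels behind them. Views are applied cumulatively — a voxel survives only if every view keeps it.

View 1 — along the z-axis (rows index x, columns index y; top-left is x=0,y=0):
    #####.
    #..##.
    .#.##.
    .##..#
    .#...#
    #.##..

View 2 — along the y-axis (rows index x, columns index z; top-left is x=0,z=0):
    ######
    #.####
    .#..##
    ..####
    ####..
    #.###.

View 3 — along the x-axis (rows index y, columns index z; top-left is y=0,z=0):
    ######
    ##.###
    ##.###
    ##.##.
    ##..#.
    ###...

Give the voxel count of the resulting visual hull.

before carving: 216 voxels (6×6×6)
[1] z-view keeps 19 columns → grid now 114
[2] y-view keeps 26 columns → grid now 86
[3] x-view keeps 26 columns → grid now 63

63 voxels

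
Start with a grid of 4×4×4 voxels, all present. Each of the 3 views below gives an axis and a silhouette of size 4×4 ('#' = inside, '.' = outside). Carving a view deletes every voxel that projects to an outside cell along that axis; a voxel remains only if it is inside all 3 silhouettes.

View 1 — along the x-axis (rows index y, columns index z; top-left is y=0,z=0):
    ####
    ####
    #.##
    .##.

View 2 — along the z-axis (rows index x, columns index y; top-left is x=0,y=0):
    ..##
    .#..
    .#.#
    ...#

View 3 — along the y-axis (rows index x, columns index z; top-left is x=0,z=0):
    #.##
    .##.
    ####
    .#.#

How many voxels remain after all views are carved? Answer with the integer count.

initial block: 4^3 = 64
[1] x-view keeps 13 columns → grid now 52
[2] z-view keeps 6 columns → grid now 17
[3] y-view keeps 11 columns → grid now 13

remaining voxels: 13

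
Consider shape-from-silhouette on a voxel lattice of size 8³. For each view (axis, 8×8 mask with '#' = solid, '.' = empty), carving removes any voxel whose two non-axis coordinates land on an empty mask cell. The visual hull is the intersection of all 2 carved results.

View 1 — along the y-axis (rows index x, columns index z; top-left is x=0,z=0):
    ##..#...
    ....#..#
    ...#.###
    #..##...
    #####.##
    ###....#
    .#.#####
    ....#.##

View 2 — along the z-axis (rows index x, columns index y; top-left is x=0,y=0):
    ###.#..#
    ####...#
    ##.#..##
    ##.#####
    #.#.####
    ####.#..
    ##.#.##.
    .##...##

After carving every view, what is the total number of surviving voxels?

|visual hull| = 170

start: 8×8×8 = 512 voxels
step 1: project along y, AND mask (32/64) → |grid| = 256
step 2: project along z, AND mask (42/64) → |grid| = 170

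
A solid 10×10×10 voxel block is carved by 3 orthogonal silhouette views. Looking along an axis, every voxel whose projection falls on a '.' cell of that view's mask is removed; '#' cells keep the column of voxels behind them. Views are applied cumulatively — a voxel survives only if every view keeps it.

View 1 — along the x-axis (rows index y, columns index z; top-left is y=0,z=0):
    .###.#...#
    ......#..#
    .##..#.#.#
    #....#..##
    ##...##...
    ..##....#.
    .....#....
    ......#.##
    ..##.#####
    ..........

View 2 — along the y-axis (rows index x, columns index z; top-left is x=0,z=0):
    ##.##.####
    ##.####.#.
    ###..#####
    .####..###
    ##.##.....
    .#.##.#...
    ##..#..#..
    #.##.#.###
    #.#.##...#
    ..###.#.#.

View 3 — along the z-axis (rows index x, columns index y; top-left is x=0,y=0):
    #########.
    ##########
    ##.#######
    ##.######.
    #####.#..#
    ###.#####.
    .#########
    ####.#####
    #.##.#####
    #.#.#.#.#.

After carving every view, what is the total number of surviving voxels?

initial block: 10^3 = 1000
V1 x: intersect with YZ mask (34 set) -- 340 left
V2 y: intersect with XZ mask (59 set) -- 184 left
V3 z: intersect with XY mask (82 set) -- 160 left

voxel count = 160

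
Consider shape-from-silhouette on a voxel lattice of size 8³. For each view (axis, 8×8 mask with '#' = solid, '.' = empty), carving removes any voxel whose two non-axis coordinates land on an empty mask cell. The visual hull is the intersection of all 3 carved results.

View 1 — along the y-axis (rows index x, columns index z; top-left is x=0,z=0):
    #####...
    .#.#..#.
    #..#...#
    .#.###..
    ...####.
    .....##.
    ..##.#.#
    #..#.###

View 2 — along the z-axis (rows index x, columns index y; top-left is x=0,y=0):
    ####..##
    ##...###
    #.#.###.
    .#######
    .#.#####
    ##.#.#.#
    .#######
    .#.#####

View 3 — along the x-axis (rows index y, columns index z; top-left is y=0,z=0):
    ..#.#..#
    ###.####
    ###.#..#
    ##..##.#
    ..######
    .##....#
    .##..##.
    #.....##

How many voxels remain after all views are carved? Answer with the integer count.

start: 8×8×8 = 512 voxels
after view 1 [y-axis, 30 of 64 cells solid] → remaining = 240
after view 2 [z-axis, 47 of 64 cells solid] → remaining = 180
after view 3 [x-axis, 36 of 64 cells solid] → remaining = 91

|visual hull| = 91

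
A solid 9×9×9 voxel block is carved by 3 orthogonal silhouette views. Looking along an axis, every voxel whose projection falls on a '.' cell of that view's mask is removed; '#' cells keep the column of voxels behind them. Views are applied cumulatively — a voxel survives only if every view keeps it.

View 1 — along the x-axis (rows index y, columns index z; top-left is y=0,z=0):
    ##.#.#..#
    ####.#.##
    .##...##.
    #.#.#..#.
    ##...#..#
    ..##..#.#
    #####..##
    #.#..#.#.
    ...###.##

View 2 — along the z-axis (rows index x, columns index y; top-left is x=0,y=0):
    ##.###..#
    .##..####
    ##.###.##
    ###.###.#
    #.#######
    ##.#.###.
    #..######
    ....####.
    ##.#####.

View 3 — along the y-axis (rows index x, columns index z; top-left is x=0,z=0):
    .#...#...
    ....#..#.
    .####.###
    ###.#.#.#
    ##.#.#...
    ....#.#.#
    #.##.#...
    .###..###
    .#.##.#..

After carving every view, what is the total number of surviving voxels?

initial block: 9^3 = 729
step 1: project along x, AND mask (44/81) → |grid| = 396
step 2: project along z, AND mask (58/81) → |grid| = 284
step 3: project along y, AND mask (38/81) → |grid| = 125

voxel count = 125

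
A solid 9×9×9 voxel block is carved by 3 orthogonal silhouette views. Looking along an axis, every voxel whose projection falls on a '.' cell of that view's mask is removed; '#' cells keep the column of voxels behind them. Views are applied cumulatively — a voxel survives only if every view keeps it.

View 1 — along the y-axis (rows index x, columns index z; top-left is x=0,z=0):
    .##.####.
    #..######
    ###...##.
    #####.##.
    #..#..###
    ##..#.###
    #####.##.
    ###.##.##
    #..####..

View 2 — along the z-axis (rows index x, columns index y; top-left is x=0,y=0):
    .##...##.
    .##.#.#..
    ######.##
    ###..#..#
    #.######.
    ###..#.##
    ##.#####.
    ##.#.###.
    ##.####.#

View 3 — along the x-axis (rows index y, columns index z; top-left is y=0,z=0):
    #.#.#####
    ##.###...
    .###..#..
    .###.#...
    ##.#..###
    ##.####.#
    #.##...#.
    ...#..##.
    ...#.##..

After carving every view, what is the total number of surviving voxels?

start: 9×9×9 = 729 voxels
  1. axis=1 (XZ plane), |mask|=55  ⇒  voxels=495
  2. axis=2 (XY plane), |mask|=54  ⇒  voxels=324
  3. axis=0 (YZ plane), |mask|=43  ⇒  voxels=179

|visual hull| = 179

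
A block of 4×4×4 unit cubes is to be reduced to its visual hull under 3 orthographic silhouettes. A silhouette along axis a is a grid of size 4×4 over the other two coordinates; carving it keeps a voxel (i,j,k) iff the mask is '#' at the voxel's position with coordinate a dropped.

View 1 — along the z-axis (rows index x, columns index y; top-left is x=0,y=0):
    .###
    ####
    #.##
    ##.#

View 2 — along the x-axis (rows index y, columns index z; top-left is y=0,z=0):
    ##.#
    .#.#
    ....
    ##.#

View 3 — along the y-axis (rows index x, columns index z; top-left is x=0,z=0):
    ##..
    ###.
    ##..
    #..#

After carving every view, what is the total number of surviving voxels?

full grid |V| = 64
[1] z-view keeps 13 columns → grid now 52
[2] x-view keeps 8 columns → grid now 27
[3] y-view keeps 9 columns → grid now 17

remaining voxels: 17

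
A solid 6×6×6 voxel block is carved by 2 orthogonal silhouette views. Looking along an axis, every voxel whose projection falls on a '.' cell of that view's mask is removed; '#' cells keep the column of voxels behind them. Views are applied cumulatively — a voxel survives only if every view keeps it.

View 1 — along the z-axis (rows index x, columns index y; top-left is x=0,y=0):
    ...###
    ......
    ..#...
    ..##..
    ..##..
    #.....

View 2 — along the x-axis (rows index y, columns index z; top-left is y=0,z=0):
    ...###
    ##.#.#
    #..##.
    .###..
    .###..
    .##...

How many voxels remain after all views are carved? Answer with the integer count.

voxel count = 26

start: 6×6×6 = 216 voxels
V1 z: intersect with XY mask (9 set) -- 54 left
V2 x: intersect with YZ mask (18 set) -- 26 left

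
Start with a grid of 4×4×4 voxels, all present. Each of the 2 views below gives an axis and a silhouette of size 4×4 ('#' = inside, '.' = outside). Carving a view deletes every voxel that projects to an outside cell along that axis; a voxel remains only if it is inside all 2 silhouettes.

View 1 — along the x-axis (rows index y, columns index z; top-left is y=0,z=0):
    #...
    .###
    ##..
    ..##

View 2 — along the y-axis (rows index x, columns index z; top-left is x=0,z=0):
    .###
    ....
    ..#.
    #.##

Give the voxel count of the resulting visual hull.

voxel count = 14

before carving: 64 voxels (4×4×4)
[1] x-view keeps 8 columns → grid now 32
[2] y-view keeps 7 columns → grid now 14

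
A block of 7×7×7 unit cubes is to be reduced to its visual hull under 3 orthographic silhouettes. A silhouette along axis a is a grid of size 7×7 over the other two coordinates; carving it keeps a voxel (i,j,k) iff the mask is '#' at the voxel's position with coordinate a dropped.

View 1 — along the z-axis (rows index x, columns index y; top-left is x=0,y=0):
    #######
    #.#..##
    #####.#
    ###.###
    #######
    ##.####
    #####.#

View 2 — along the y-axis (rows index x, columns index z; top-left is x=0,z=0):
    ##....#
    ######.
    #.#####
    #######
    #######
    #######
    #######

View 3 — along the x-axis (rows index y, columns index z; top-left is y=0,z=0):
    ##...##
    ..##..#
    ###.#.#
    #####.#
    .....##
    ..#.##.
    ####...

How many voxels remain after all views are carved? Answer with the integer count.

full grid |V| = 343
carve view 1 (along z, XY-mask fill 42/49): 294 voxels remain
carve view 2 (along y, XZ-mask fill 43/49): 256 voxels remain
carve view 3 (along x, YZ-mask fill 27/49): 141 voxels remain

141 voxels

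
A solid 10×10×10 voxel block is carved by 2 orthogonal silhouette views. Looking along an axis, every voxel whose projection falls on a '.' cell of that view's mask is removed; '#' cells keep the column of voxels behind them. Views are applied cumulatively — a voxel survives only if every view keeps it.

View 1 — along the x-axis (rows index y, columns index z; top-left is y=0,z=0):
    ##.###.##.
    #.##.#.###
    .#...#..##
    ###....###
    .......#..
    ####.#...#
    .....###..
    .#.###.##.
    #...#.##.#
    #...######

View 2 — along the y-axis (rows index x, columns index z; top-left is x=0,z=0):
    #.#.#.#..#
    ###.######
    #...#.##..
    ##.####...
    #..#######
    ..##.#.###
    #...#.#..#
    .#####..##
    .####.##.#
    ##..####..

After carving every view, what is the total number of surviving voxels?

before carving: 1000 voxels (10×10×10)
after view 1 [x-axis, 52 of 100 cells solid] → remaining = 520
after view 2 [y-axis, 62 of 100 cells solid] → remaining = 318

voxel count = 318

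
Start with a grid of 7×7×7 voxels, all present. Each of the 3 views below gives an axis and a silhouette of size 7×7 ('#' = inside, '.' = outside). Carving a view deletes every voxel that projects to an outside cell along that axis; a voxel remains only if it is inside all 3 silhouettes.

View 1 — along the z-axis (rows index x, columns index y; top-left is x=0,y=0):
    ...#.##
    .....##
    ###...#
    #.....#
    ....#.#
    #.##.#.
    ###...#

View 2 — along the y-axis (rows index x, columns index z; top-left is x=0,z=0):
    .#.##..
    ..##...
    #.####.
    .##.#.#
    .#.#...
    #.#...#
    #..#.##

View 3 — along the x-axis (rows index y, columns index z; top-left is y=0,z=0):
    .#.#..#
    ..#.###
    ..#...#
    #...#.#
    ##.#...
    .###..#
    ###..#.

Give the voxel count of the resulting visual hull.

remaining voxels: 36

full grid |V| = 343
V1 z: intersect with XY mask (21 set) -- 147 left
V2 y: intersect with XZ mask (23 set) -- 73 left
V3 x: intersect with YZ mask (23 set) -- 36 left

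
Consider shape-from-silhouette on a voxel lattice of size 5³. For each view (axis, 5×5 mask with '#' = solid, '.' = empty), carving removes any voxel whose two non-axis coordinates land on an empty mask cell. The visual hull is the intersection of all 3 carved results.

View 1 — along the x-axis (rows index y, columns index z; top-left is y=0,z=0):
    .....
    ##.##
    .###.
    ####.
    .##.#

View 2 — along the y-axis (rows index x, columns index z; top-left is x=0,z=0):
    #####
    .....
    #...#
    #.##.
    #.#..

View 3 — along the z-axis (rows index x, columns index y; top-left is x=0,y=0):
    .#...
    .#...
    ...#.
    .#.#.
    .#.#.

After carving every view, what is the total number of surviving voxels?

start: 5×5×5 = 125 voxels
after view 1 [x-axis, 14 of 25 cells solid] → remaining = 70
after view 2 [y-axis, 12 of 25 cells solid] → remaining = 31
after view 3 [z-axis, 7 of 25 cells solid] → remaining = 13

|visual hull| = 13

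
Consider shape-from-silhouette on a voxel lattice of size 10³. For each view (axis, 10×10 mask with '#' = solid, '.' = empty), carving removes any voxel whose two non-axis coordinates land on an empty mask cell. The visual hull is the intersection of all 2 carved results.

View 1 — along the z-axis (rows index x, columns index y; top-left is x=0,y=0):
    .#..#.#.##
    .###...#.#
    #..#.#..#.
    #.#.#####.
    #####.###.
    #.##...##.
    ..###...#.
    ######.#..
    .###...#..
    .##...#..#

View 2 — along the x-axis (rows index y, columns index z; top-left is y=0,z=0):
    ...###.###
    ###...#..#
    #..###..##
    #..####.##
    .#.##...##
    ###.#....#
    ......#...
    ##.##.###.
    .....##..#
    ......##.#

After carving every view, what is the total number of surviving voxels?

initial block: 10^3 = 1000
  1. axis=2 (XY plane), |mask|=53  ⇒  voxels=530
  2. axis=0 (YZ plane), |mask|=48  ⇒  voxels=270

voxel count = 270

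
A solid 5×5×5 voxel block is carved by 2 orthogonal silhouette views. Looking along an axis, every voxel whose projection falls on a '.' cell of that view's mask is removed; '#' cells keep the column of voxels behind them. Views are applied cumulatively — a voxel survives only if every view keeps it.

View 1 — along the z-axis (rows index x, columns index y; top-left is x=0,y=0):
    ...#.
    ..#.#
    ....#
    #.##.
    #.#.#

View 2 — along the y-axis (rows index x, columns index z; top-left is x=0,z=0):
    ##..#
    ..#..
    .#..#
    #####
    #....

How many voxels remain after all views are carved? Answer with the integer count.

full grid |V| = 125
carve view 1 (along z, XY-mask fill 10/25): 50 voxels remain
carve view 2 (along y, XZ-mask fill 12/25): 25 voxels remain

remaining voxels: 25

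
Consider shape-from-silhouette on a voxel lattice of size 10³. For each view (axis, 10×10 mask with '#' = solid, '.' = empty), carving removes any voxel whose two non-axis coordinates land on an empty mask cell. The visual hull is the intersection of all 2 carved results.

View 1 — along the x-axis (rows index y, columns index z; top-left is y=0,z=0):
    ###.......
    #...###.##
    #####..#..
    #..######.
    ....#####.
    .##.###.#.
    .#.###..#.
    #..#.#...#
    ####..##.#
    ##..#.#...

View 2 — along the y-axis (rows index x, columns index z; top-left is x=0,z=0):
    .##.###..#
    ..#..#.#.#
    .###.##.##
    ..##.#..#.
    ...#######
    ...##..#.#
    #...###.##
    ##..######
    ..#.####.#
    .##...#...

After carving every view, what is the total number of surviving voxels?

start: 10×10×10 = 1000 voxels
V1 x: intersect with YZ mask (53 set) -- 530 left
V2 y: intersect with XZ mask (55 set) -- 283 left

voxel count = 283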